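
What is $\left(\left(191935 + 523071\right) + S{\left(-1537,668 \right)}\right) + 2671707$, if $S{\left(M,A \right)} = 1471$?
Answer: $3388184$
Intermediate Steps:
$\left(\left(191935 + 523071\right) + S{\left(-1537,668 \right)}\right) + 2671707 = \left(\left(191935 + 523071\right) + 1471\right) + 2671707 = \left(715006 + 1471\right) + 2671707 = 716477 + 2671707 = 3388184$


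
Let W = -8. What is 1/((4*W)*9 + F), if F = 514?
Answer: 1/226 ≈ 0.0044248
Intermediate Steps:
1/((4*W)*9 + F) = 1/((4*(-8))*9 + 514) = 1/(-32*9 + 514) = 1/(-288 + 514) = 1/226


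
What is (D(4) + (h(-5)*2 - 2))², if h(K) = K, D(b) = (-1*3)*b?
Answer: 576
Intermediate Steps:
D(b) = -3*b
(D(4) + (h(-5)*2 - 2))² = (-3*4 + (-5*2 - 2))² = (-12 + (-10 - 2))² = (-12 - 12)² = (-24)² = 576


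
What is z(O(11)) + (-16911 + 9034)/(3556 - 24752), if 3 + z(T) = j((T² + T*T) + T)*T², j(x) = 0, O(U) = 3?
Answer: -55711/21196 ≈ -2.6284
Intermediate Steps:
z(T) = -3 (z(T) = -3 + 0*T² = -3 + 0 = -3)
z(O(11)) + (-16911 + 9034)/(3556 - 24752) = -3 + (-16911 + 9034)/(3556 - 24752) = -3 - 7877/(-21196) = -3 - 7877*(-1/21196) = -3 + 7877/21196 = -55711/21196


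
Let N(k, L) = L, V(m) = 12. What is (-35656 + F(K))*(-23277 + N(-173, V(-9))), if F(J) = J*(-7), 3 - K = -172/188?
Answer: 830174400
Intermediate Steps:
K = 184/47 (K = 3 - (-172)/188 = 3 - 1*(-43/47) = 3 + 43/47 = 184/47 ≈ 3.9149)
F(J) = -7*J
(-35656 + F(K))*(-23277 + N(-173, V(-9))) = (-35656 - 7*184/47)*(-23277 + 12) = (-35656 - 1288/47)*(-23265) = -1677120/47*(-23265) = 830174400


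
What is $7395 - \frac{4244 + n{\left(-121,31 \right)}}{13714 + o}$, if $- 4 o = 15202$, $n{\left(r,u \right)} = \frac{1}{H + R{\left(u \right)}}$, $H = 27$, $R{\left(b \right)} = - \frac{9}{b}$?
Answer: $\frac{60697441247}{8208378} \approx 7394.6$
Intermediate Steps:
$n{\left(r,u \right)} = \frac{1}{27 - \frac{9}{u}}$
$o = - \frac{7601}{2}$ ($o = \left(- \frac{1}{4}\right) 15202 = - \frac{7601}{2} \approx -3800.5$)
$7395 - \frac{4244 + n{\left(-121,31 \right)}}{13714 + o} = 7395 - \frac{4244 + \frac{1}{9} \cdot 31 \frac{1}{-1 + 3 \cdot 31}}{13714 - \frac{7601}{2}} = 7395 - \frac{4244 + \frac{1}{9} \cdot 31 \frac{1}{-1 + 93}}{\frac{19827}{2}} = 7395 - \left(4244 + \frac{1}{9} \cdot 31 \cdot \frac{1}{92}\right) \frac{2}{19827} = 7395 - \left(4244 + \frac{31}{828}\right) \frac{2}{19827} = 7395 - \frac{3514063}{828} \cdot \frac{2}{19827} = 7395 - \frac{3514063}{8208378} = \frac{60697441247}{8208378}$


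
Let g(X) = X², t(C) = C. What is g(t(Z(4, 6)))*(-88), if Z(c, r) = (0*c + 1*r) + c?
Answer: -8800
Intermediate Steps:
Z(c, r) = c + r (Z(c, r) = (0 + r) + c = r + c = c + r)
g(t(Z(4, 6)))*(-88) = (4 + 6)²*(-88) = 10²*(-88) = 100*(-88) = -8800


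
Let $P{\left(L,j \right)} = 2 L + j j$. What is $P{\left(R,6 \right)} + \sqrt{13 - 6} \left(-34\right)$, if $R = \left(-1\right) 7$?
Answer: $22 - 34 \sqrt{7} \approx -67.956$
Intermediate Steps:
$R = -7$
$P{\left(L,j \right)} = j^{2} + 2 L$ ($P{\left(L,j \right)} = 2 L + j^{2} = j^{2} + 2 L$)
$P{\left(R,6 \right)} + \sqrt{13 - 6} \left(-34\right) = \left(6^{2} + 2 \left(-7\right)\right) + \sqrt{13 - 6} \left(-34\right) = \left(36 - 14\right) + \sqrt{7} \left(-34\right) = 22 - 34 \sqrt{7}$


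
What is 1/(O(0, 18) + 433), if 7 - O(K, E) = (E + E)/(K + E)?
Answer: 1/438 ≈ 0.0022831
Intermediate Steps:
O(K, E) = 7 - 2*E/(E + K) (O(K, E) = 7 - (E + E)/(K + E) = 7 - 2*E/(E + K))
1/(O(0, 18) + 433) = 1/((5*18 + 7*0)/(18 + 0) + 433) = 1/((90 + 0)/18 + 433) = 1/((1/18)*90 + 433) = 1/(5 + 433) = 1/438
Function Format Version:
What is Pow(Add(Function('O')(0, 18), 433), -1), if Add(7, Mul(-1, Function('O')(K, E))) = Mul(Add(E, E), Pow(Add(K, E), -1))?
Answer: Rational(1, 438) ≈ 0.0022831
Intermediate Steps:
Function('O')(K, E) = Add(7, Mul(-2, E, Pow(Add(E, K), -1))) (Function('O')(K, E) = Add(7, Mul(-1, Mul(Add(E, E), Pow(Add(K, E), -1)))) = Add(7, Mul(-1, Mul(Mul(2, E), Pow(Add(E, K), -1)))) = Add(7, Mul(-1, Mul(2, E, Pow(Add(E, K), -1)))) = Add(7, Mul(-2, E, Pow(Add(E, K), -1))))
Pow(Add(Function('O')(0, 18), 433), -1) = Pow(Add(Mul(Pow(Add(18, 0), -1), Add(Mul(5, 18), Mul(7, 0))), 433), -1) = Pow(Add(Mul(Pow(18, -1), Add(90, 0)), 433), -1) = Pow(Add(Mul(Rational(1, 18), 90), 433), -1) = Pow(Add(5, 433), -1) = Pow(438, -1) = Rational(1, 438)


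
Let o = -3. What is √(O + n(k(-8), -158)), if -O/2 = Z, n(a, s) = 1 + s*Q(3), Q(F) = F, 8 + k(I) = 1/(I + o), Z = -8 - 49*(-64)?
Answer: I*√6729 ≈ 82.031*I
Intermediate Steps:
Z = 3128 (Z = -8 + 3136 = 3128)
k(I) = -8 + 1/(-3 + I) (k(I) = -8 + 1/(I - 3) = -8 + 1/(-3 + I))
n(a, s) = 1 + 3*s (n(a, s) = 1 + s*3 = 1 + 3*s)
O = -6256 (O = -2*3128 = -6256)
√(O + n(k(-8), -158)) = √(-6256 + (1 + 3*(-158))) = √(-6256 + (1 - 474)) = √(-6256 - 473) = √(-6729) = I*√6729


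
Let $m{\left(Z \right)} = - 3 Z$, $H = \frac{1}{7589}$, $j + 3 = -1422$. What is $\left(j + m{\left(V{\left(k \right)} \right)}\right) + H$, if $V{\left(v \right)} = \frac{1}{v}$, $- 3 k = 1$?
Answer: $- \frac{10746023}{7589} \approx -1416.0$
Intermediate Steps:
$j = -1425$ ($j = -3 - 1422 = -1425$)
$k = - \frac{1}{3}$ ($k = \left(- \frac{1}{3}\right) 1 = - \frac{1}{3} \approx -0.33333$)
$H = \frac{1}{7589} \approx 0.00013177$
$\left(j + m{\left(V{\left(k \right)} \right)}\right) + H = \left(-1425 - \frac{3}{- \frac{1}{3}}\right) + \frac{1}{7589} = \left(-1425 - -9\right) + \frac{1}{7589} = \left(-1425 + 9\right) + \frac{1}{7589} = -1416 + \frac{1}{7589} = - \frac{10746023}{7589}$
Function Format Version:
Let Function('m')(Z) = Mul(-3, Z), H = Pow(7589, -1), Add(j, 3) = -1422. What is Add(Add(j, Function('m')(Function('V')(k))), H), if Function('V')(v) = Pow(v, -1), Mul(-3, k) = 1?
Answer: Rational(-10746023, 7589) ≈ -1416.0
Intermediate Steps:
j = -1425 (j = Add(-3, -1422) = -1425)
k = Rational(-1, 3) (k = Mul(Rational(-1, 3), 1) = Rational(-1, 3) ≈ -0.33333)
H = Rational(1, 7589) ≈ 0.00013177
Add(Add(j, Function('m')(Function('V')(k))), H) = Add(Add(-1425, Mul(-3, Pow(Rational(-1, 3), -1))), Rational(1, 7589)) = Add(Add(-1425, Mul(-3, -3)), Rational(1, 7589)) = Add(Add(-1425, 9), Rational(1, 7589)) = Add(-1416, Rational(1, 7589)) = Rational(-10746023, 7589)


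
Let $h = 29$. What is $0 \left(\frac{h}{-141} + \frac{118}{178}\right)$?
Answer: $0$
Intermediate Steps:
$0 \left(\frac{h}{-141} + \frac{118}{178}\right) = 0 \left(\frac{29}{-141} + \frac{118}{178}\right) = 0 \left(29 \left(- \frac{1}{141}\right) + 118 \cdot \frac{1}{178}\right) = 0 \left(- \frac{29}{141} + \frac{59}{89}\right) = 0 \cdot \frac{5738}{12549} = 0$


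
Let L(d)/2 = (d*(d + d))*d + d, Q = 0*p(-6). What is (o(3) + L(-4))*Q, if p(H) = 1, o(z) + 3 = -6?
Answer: 0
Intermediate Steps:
o(z) = -9 (o(z) = -3 - 6 = -9)
Q = 0 (Q = 0*1 = 0)
L(d) = 2*d + 4*d³ (L(d) = 2*((d*(d + d))*d + d) = 2*((d*(2*d))*d + d) = 2*((2*d²)*d + d) = 2*(2*d³ + d) = 2*(d + 2*d³) = 2*d + 4*d³)
(o(3) + L(-4))*Q = (-9 + (2*(-4) + 4*(-4)³))*0 = (-9 + (-8 + 4*(-64)))*0 = (-9 + (-8 - 256))*0 = (-9 - 264)*0 = -273*0 = 0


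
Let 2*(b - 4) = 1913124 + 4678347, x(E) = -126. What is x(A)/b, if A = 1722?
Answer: -252/6591479 ≈ -3.8231e-5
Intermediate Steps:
b = 6591479/2 (b = 4 + (1913124 + 4678347)/2 = 4 + (1/2)*6591471 = 4 + 6591471/2 = 6591479/2 ≈ 3.2957e+6)
x(A)/b = -126/6591479/2 = -126*2/6591479 = -252/6591479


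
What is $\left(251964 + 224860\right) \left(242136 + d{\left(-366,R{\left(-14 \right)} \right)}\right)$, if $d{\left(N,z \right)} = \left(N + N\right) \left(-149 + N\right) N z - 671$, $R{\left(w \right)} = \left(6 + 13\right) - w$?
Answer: $-2170942944631400$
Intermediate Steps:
$R{\left(w \right)} = 19 - w$
$d{\left(N,z \right)} = -671 + 2 z N^{2} \left(-149 + N\right)$ ($d{\left(N,z \right)} = 2 N \left(-149 + N\right) N z - 671 = 2 N^{2} \left(-149 + N\right) z - 671 = 2 z N^{2} \left(-149 + N\right) - 671 = -671 + 2 z N^{2} \left(-149 + N\right)$)
$\left(251964 + 224860\right) \left(242136 + d{\left(-366,R{\left(-14 \right)} \right)}\right) = \left(251964 + 224860\right) \left(242136 - \left(671 - 2 \left(19 - -14\right) \left(-366\right)^{3} + 298 \left(19 - -14\right) \left(-366\right)^{2}\right)\right) = 476824 \left(242136 - \left(671 - 2 \left(19 + 14\right) \left(-49027896\right) + 298 \left(19 + 14\right) 133956\right)\right) = 476824 \left(242136 - \left(671 + 1317323304 + 3235841136\right)\right) = 476824 \left(242136 - 4553165111\right) = 476824 \left(-4552922975\right) = -2170942944631400$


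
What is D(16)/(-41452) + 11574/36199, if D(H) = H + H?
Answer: 119651770/375130237 ≈ 0.31896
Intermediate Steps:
D(H) = 2*H
D(16)/(-41452) + 11574/36199 = (2*16)/(-41452) + 11574/36199 = 32*(-1/41452) + 11574*(1/36199) = -8/10363 + 11574/36199 = 119651770/375130237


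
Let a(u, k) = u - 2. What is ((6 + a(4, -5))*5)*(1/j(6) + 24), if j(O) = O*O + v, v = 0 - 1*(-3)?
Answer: 37480/39 ≈ 961.03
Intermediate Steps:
v = 3 (v = 0 + 3 = 3)
a(u, k) = -2 + u
j(O) = 3 + O**2 (j(O) = O*O + 3 = O**2 + 3 = 3 + O**2)
((6 + a(4, -5))*5)*(1/j(6) + 24) = ((6 + (-2 + 4))*5)*(1/(3 + 6**2) + 24) = ((6 + 2)*5)*(1/(3 + 36) + 24) = (8*5)*(1/39 + 24) = 40*(1/39 + 24) = 40*(937/39) = 37480/39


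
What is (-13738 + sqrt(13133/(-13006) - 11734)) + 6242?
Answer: -7496 + 3*I*sqrt(220560859358)/13006 ≈ -7496.0 + 108.33*I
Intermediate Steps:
(-13738 + sqrt(13133/(-13006) - 11734)) + 6242 = (-13738 + sqrt(13133*(-1/13006) - 11734)) + 6242 = (-13738 + sqrt(-13133/13006 - 11734)) + 6242 = (-13738 + sqrt(-152625537/13006)) + 6242 = (-13738 + 3*I*sqrt(220560859358)/13006) + 6242 = -7496 + 3*I*sqrt(220560859358)/13006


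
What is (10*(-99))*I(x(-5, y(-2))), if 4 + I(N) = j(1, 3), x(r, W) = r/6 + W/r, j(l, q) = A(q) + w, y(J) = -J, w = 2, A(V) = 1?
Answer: 990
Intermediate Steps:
j(l, q) = 3 (j(l, q) = 1 + 2 = 3)
x(r, W) = r/6 + W/r (x(r, W) = r*(⅙) + W/r = r/6 + W/r)
I(N) = -1 (I(N) = -4 + 3 = -1)
(10*(-99))*I(x(-5, y(-2))) = (10*(-99))*(-1) = -990*(-1) = 990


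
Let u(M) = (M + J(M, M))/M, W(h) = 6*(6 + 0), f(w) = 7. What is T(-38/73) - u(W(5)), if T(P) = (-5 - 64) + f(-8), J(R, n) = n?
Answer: -64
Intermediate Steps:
T(P) = -62 (T(P) = (-5 - 64) + 7 = -69 + 7 = -62)
W(h) = 36 (W(h) = 6*6 = 36)
u(M) = 2 (u(M) = (M + M)/M = (2*M)/M = 2)
T(-38/73) - u(W(5)) = -62 - 1*2 = -62 - 2 = -64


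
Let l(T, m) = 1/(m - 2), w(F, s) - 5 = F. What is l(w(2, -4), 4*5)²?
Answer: 1/324 ≈ 0.0030864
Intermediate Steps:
w(F, s) = 5 + F
l(T, m) = 1/(-2 + m)
l(w(2, -4), 4*5)² = (1/(-2 + 4*5))² = (1/(-2 + 20))² = (1/18)² = 1/324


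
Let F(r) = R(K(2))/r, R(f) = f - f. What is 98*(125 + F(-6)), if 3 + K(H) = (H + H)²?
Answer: 12250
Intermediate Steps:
K(H) = -3 + 4*H² (K(H) = -3 + (H + H)² = -3 + (2*H)² = -3 + 4*H²)
R(f) = 0
F(r) = 0 (F(r) = 0/r = 0)
98*(125 + F(-6)) = 98*(125 + 0) = 98*125 = 12250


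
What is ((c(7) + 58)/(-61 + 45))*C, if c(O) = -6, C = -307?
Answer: 3991/4 ≈ 997.75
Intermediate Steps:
((c(7) + 58)/(-61 + 45))*C = ((-6 + 58)/(-61 + 45))*(-307) = (52/(-16))*(-307) = (52*(-1/16))*(-307) = -13/4*(-307) = 3991/4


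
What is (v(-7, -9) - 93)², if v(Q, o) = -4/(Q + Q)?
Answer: 421201/49 ≈ 8595.9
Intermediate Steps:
v(Q, o) = -2/Q (v(Q, o) = -4*1/(2*Q) = -2/Q)
(v(-7, -9) - 93)² = (-2/(-7) - 93)² = (-2*(-⅐) - 93)² = (2/7 - 93)² = (-649/7)² = 421201/49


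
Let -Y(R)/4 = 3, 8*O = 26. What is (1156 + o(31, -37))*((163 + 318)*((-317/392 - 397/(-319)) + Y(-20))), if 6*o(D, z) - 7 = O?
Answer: -6442064084625/1000384 ≈ -6.4396e+6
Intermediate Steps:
O = 13/4 (O = (1/8)*26 = 13/4 ≈ 3.2500)
Y(R) = -12 (Y(R) = -4*3 = -12)
o(D, z) = 41/24 (o(D, z) = 7/6 + (1/6)*(13/4) = 7/6 + 13/24 = 41/24)
(1156 + o(31, -37))*((163 + 318)*((-317/392 - 397/(-319)) + Y(-20))) = (1156 + 41/24)*((163 + 318)*((-317/392 - 397/(-319)) - 12)) = 27785*(481*((-317*1/392 - 397*(-1/319)) - 12))/24 = 27785*(481*((-317/392 + 397/319) - 12))/24 = 27785*(481*(54501/125048 - 12))/24 = 27785*(481*(-1446075/125048))/24 = (27785/24)*(-695562075/125048) = -6442064084625/1000384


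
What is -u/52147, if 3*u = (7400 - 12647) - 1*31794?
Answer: 12347/52147 ≈ 0.23677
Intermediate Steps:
u = -12347 (u = ((7400 - 12647) - 1*31794)/3 = (-5247 - 31794)/3 = (⅓)*(-37041) = -12347)
-u/52147 = -1*(-12347)/52147 = 12347*(1/52147) = 12347/52147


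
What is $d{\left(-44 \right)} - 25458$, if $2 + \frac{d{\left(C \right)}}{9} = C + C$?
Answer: $-26268$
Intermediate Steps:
$d{\left(C \right)} = -18 + 18 C$ ($d{\left(C \right)} = -18 + 9 \left(C + C\right) = -18 + 9 \cdot 2 C = -18 + 18 C$)
$d{\left(-44 \right)} - 25458 = \left(-18 + 18 \left(-44\right)\right) - 25458 = \left(-18 - 792\right) - 25458 = -810 - 25458 = -26268$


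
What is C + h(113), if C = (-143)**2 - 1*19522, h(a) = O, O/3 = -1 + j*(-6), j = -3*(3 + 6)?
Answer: 1410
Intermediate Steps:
j = -27 (j = -3*9 = -27)
O = 483 (O = 3*(-1 - 27*(-6)) = 3*(-1 + 162) = 3*161 = 483)
h(a) = 483
C = 927 (C = 20449 - 19522 = 927)
C + h(113) = 927 + 483 = 1410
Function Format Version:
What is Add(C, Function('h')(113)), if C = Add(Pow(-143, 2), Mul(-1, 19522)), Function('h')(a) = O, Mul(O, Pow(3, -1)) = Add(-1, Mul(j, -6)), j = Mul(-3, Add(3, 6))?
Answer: 1410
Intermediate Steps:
j = -27 (j = Mul(-3, 9) = -27)
O = 483 (O = Mul(3, Add(-1, Mul(-27, -6))) = Mul(3, Add(-1, 162)) = Mul(3, 161) = 483)
Function('h')(a) = 483
C = 927 (C = Add(20449, -19522) = 927)
Add(C, Function('h')(113)) = Add(927, 483) = 1410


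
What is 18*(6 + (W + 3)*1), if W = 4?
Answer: 234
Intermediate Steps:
18*(6 + (W + 3)*1) = 18*(6 + (4 + 3)*1) = 18*(6 + 7*1) = 18*(6 + 7) = 18*13 = 234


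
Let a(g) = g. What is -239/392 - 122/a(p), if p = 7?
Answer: -7071/392 ≈ -18.038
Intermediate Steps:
-239/392 - 122/a(p) = -239/392 - 122/7 = -7071/392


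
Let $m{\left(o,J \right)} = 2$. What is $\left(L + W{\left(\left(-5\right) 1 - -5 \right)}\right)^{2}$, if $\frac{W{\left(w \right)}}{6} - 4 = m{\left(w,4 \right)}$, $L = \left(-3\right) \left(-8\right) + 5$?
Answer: $4225$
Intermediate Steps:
$L = 29$ ($L = 24 + 5 = 29$)
$W{\left(w \right)} = 36$ ($W{\left(w \right)} = 24 + 6 \cdot 2 = 24 + 12 = 36$)
$\left(L + W{\left(\left(-5\right) 1 - -5 \right)}\right)^{2} = \left(29 + 36\right)^{2} = 65^{2} = 4225$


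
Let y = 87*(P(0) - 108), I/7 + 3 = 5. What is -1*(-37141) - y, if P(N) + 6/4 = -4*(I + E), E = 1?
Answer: 103775/2 ≈ 51888.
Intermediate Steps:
I = 14 (I = -21 + 7*5 = -21 + 35 = 14)
P(N) = -123/2 (P(N) = -3/2 - 4*(14 + 1) = -3/2 - 4*15 = -3/2 - 60 = -123/2)
y = -29493/2 (y = 87*(-123/2 - 108) = 87*(-339/2) = -29493/2 ≈ -14747.)
-1*(-37141) - y = -1*(-37141) - 1*(-29493/2) = 37141 + 29493/2 = 103775/2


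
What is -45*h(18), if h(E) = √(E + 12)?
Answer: -45*√30 ≈ -246.48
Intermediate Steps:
h(E) = √(12 + E)
-45*h(18) = -45*√(12 + 18) = -45*√30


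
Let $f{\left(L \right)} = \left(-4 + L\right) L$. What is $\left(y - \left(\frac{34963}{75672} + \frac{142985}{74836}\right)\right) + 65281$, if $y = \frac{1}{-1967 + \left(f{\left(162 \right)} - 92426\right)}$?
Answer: $\frac{6358084587178633679}{97399177180056} \approx 65279.0$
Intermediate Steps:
$f{\left(L \right)} = L \left(-4 + L\right)$
$y = - \frac{1}{68797}$ ($y = \frac{1}{-1967 - \left(92426 - 162 \left(-4 + 162\right)\right)} = \frac{1}{-1967 + \left(162 \cdot 158 - 92426\right)} = \frac{1}{-1967 + \left(25596 - 92426\right)} = \frac{1}{-1967 - 66830} = \frac{1}{-68797} = - \frac{1}{68797} \approx -1.4536 \cdot 10^{-5}$)
$\left(y - \left(\frac{34963}{75672} + \frac{142985}{74836}\right)\right) + 65281 = \left(- \frac{1}{68797} - \left(\frac{34963}{75672} + \frac{142985}{74836}\right)\right) + 65281 = \left(- \frac{1}{68797} - \frac{3359112997}{1415747448}\right) + 65281 = - \frac{231098312602057}{97399177180056} + 65281 = \frac{6358084587178633679}{97399177180056}$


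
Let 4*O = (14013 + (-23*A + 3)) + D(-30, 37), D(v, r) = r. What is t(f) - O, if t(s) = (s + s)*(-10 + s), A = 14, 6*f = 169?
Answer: -86737/36 ≈ -2409.4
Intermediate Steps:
f = 169/6 (f = (1/6)*169 = 169/6 ≈ 28.167)
O = 13731/4 (O = ((14013 + (-23*14 + 3)) + 37)/4 = ((14013 + (-322 + 3)) + 37)/4 = ((14013 - 319) + 37)/4 = (13694 + 37)/4 = (1/4)*13731 = 13731/4 ≈ 3432.8)
t(s) = 2*s*(-10 + s) (t(s) = (2*s)*(-10 + s) = 2*s*(-10 + s))
t(f) - O = 2*(169/6)*(-10 + 169/6) - 1*13731/4 = 2*(169/6)*(109/6) - 13731/4 = 18421/18 - 13731/4 = -86737/36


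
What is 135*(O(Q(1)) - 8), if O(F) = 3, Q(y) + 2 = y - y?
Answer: -675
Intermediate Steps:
Q(y) = -2 (Q(y) = -2 + (y - y) = -2 + 0 = -2)
135*(O(Q(1)) - 8) = 135*(3 - 8) = 135*(-5) = -675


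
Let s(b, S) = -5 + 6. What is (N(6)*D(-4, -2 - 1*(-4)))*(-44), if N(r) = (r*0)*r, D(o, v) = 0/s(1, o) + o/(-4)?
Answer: 0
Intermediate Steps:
s(b, S) = 1
D(o, v) = -o/4 (D(o, v) = 0/1 + o/(-4) = 0*1 + o*(-¼) = 0 - o/4 = -o/4)
N(r) = 0 (N(r) = 0*r = 0)
(N(6)*D(-4, -2 - 1*(-4)))*(-44) = (0*(-¼*(-4)))*(-44) = (0*1)*(-44) = 0*(-44) = 0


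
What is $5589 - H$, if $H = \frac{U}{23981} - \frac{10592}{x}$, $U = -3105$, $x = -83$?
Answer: $\frac{10870725110}{1990423} \approx 5461.5$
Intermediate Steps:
$H = \frac{253749037}{1990423}$ ($H = - \frac{3105}{23981} - \frac{10592}{-83} = \left(-3105\right) \frac{1}{23981} - - \frac{10592}{83} = - \frac{3105}{23981} + \frac{10592}{83} = \frac{253749037}{1990423} \approx 127.48$)
$5589 - H = 5589 - \frac{253749037}{1990423} = \frac{10870725110}{1990423}$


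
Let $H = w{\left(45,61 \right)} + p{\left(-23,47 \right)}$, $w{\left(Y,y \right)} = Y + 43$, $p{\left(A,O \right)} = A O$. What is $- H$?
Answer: $993$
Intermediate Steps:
$w{\left(Y,y \right)} = 43 + Y$
$H = -993$ ($H = \left(43 + 45\right) - 1081 = 88 - 1081 = -993$)
$- H = \left(-1\right) \left(-993\right) = 993$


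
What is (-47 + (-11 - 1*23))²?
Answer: 6561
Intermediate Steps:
(-47 + (-11 - 1*23))² = (-47 + (-11 - 23))² = (-47 - 34)² = (-81)² = 6561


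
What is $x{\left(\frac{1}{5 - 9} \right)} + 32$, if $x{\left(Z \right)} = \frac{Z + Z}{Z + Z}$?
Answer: $33$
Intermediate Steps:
$x{\left(Z \right)} = 1$ ($x{\left(Z \right)} = \frac{2 Z}{2 Z} = 2 Z \frac{1}{2 Z} = 1$)
$x{\left(\frac{1}{5 - 9} \right)} + 32 = 1 + 32 = 33$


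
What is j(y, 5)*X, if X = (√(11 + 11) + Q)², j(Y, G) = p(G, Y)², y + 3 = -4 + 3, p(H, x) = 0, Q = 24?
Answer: 0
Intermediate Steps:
y = -4 (y = -3 + (-4 + 3) = -3 - 1 = -4)
j(Y, G) = 0 (j(Y, G) = 0² = 0)
X = (24 + √22)² (X = (√(11 + 11) + 24)² = (√22 + 24)² = (24 + √22)² ≈ 823.14)
j(y, 5)*X = 0*(24 + √22)² = 0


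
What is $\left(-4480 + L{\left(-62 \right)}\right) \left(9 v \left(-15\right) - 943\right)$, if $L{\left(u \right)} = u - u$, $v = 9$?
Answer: $9667840$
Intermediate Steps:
$L{\left(u \right)} = 0$
$\left(-4480 + L{\left(-62 \right)}\right) \left(9 v \left(-15\right) - 943\right) = \left(-4480 + 0\right) \left(9 \cdot 9 \left(-15\right) - 943\right) = - 4480 \left(81 \left(-15\right) - 943\right) = - 4480 \left(-1215 - 943\right) = \left(-4480\right) \left(-2158\right) = 9667840$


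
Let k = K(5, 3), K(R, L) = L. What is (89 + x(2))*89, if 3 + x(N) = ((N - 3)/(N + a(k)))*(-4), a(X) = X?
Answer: 38626/5 ≈ 7725.2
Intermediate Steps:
k = 3
x(N) = -3 - 4*(-3 + N)/(3 + N) (x(N) = -3 + ((N - 3)/(N + 3))*(-4) = -3 + ((-3 + N)/(3 + N))*(-4) = -3 - 4*(-3 + N)/(3 + N))
(89 + x(2))*89 = (89 + (3 - 7*2)/(3 + 2))*89 = (89 + (3 - 14)/5)*89 = (89 + (⅕)*(-11))*89 = (89 - 11/5)*89 = (434/5)*89 = 38626/5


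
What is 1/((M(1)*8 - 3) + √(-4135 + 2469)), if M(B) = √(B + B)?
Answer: 1/(-3 + 8*√2 + 7*I*√34) ≈ 0.0047914 - 0.023524*I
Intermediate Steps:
M(B) = √2*√B (M(B) = √(2*B) = √2*√B)
1/((M(1)*8 - 3) + √(-4135 + 2469)) = 1/(((√2*√1)*8 - 3) + √(-4135 + 2469)) = 1/(((√2*1)*8 - 3) + √(-1666)) = 1/((√2*8 - 3) + 7*I*√34) = 1/((8*√2 - 3) + 7*I*√34) = 1/((-3 + 8*√2) + 7*I*√34) = 1/(-3 + 8*√2 + 7*I*√34)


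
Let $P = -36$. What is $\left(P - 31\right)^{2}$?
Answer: $4489$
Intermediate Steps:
$\left(P - 31\right)^{2} = \left(-36 - 31\right)^{2} = \left(-67\right)^{2} = 4489$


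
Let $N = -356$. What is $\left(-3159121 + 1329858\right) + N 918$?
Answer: $-2156071$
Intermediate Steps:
$\left(-3159121 + 1329858\right) + N 918 = \left(-3159121 + 1329858\right) - 326808 = -1829263 - 326808 = -2156071$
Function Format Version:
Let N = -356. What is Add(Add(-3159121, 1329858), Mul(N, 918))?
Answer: -2156071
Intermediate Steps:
Add(Add(-3159121, 1329858), Mul(N, 918)) = Add(Add(-3159121, 1329858), Mul(-356, 918)) = Add(-1829263, -326808) = -2156071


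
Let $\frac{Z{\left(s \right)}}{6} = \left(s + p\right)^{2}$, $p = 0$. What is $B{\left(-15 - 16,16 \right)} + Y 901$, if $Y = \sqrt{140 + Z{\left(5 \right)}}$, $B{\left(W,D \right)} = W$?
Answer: $-31 + 901 \sqrt{290} \approx 15312.0$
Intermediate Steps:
$Z{\left(s \right)} = 6 s^{2}$ ($Z{\left(s \right)} = 6 \left(s + 0\right)^{2} = 6 s^{2}$)
$Y = \sqrt{290}$ ($Y = \sqrt{140 + 6 \cdot 5^{2}} = \sqrt{140 + 6 \cdot 25} = \sqrt{140 + 150} = \sqrt{290} \approx 17.029$)
$B{\left(-15 - 16,16 \right)} + Y 901 = \left(-15 - 16\right) + \sqrt{290} \cdot 901 = -31 + 901 \sqrt{290}$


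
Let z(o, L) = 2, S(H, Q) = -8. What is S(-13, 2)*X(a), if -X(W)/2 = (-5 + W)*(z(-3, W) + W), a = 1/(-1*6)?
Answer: -1364/9 ≈ -151.56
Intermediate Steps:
a = -⅙ (a = 1/(-6) = -⅙ ≈ -0.16667)
X(W) = -2*(-5 + W)*(2 + W)
S(-13, 2)*X(a) = -8*(20 - 2*(-⅙)² + 6*(-⅙)) = -8*(20 - 2*1/36 - 1) = -8*(20 - 1/18 - 1) = -8*341/18 = -1364/9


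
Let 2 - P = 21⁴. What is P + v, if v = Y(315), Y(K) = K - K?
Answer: -194479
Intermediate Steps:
Y(K) = 0
v = 0
P = -194479 (P = 2 - 1*21⁴ = 2 - 1*194481 = 2 - 194481 = -194479)
P + v = -194479 + 0 = -194479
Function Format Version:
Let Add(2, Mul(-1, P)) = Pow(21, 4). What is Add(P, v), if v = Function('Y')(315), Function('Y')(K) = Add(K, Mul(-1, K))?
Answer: -194479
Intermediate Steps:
Function('Y')(K) = 0
v = 0
P = -194479 (P = Add(2, Mul(-1, Pow(21, 4))) = Add(2, Mul(-1, 194481)) = Add(2, -194481) = -194479)
Add(P, v) = Add(-194479, 0) = -194479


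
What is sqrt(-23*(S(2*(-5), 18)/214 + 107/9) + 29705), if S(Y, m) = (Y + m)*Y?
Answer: 2*sqrt(758385719)/321 ≈ 171.58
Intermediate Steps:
S(Y, m) = Y*(Y + m)
sqrt(-23*(S(2*(-5), 18)/214 + 107/9) + 29705) = sqrt(-23*(((2*(-5))*(2*(-5) + 18))/214 + 107/9) + 29705) = sqrt(-23*(-10*(-10 + 18)*(1/214) + 107*(1/9)) + 29705) = sqrt(-23*(-10*8*(1/214) + 107/9) + 29705) = sqrt(-23*(-80*1/214 + 107/9) + 29705) = sqrt(-23*(-40/107 + 107/9) + 29705) = sqrt(-23*11089/963 + 29705) = sqrt(-255047/963 + 29705) = sqrt(28350868/963) = 2*sqrt(758385719)/321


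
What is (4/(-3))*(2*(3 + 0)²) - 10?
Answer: -34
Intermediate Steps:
(4/(-3))*(2*(3 + 0)²) - 10 = (4*(-⅓))*(2*3²) - 10 = -8*9/3 - 10 = -4/3*18 - 10 = -24 - 10 = -34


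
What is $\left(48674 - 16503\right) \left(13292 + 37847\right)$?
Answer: $1645192769$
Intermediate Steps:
$\left(48674 - 16503\right) \left(13292 + 37847\right) = 32171 \cdot 51139 = 1645192769$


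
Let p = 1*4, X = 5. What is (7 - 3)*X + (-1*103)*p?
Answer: -392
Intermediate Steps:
p = 4
(7 - 3)*X + (-1*103)*p = (7 - 3)*5 - 1*103*4 = 4*5 - 103*4 = 20 - 412 = -392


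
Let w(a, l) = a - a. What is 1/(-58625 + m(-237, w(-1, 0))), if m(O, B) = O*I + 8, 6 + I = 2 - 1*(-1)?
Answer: -1/57906 ≈ -1.7269e-5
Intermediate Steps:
w(a, l) = 0
I = -3 (I = -6 + (2 - 1*(-1)) = -6 + (2 + 1) = -6 + 3 = -3)
m(O, B) = 8 - 3*O (m(O, B) = O*(-3) + 8 = -3*O + 8 = 8 - 3*O)
1/(-58625 + m(-237, w(-1, 0))) = 1/(-58625 + (8 - 3*(-237))) = 1/(-58625 + (8 + 711)) = 1/(-58625 + 719) = 1/(-57906) = -1/57906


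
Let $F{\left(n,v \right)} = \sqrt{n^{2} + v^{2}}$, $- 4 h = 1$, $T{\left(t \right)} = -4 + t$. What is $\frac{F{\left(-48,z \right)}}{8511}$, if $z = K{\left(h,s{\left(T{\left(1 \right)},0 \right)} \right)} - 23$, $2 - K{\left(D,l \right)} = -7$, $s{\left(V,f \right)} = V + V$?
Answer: $\frac{50}{8511} \approx 0.0058748$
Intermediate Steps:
$h = - \frac{1}{4}$ ($h = \left(- \frac{1}{4}\right) 1 = - \frac{1}{4} \approx -0.25$)
$s{\left(V,f \right)} = 2 V$
$K{\left(D,l \right)} = 9$ ($K{\left(D,l \right)} = 2 - -7 = 2 + 7 = 9$)
$z = -14$ ($z = 9 - 23 = -14$)
$\frac{F{\left(-48,z \right)}}{8511} = \frac{\sqrt{\left(-48\right)^{2} + \left(-14\right)^{2}}}{8511} = \sqrt{2304 + 196} \cdot \frac{1}{8511} = \sqrt{2500} \cdot \frac{1}{8511} = 50 \cdot \frac{1}{8511} = \frac{50}{8511}$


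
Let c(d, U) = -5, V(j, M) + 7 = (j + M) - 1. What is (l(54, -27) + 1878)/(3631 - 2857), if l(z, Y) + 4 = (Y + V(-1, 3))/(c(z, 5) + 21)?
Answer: 29951/12384 ≈ 2.4185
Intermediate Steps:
V(j, M) = -8 + M + j (V(j, M) = -7 + ((j + M) - 1) = -7 + ((M + j) - 1) = -7 + (-1 + M + j) = -8 + M + j)
l(z, Y) = -35/8 + Y/16 (l(z, Y) = -4 + (Y + (-8 + 3 - 1))/(-5 + 21) = -4 + (Y - 6)/16 = -4 + (-6 + Y)*(1/16) = -4 + (-3/8 + Y/16) = -35/8 + Y/16)
(l(54, -27) + 1878)/(3631 - 2857) = ((-35/8 + (1/16)*(-27)) + 1878)/(3631 - 2857) = ((-35/8 - 27/16) + 1878)/774 = (-97/16 + 1878)*(1/774) = (29951/16)*(1/774) = 29951/12384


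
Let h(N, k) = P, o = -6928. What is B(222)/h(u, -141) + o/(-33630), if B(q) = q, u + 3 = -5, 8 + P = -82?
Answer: -12671/5605 ≈ -2.2607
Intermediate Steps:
P = -90 (P = -8 - 82 = -90)
u = -8 (u = -3 - 5 = -8)
h(N, k) = -90
B(222)/h(u, -141) + o/(-33630) = 222/(-90) - 6928/(-33630) = 222*(-1/90) - 6928*(-1/33630) = -37/15 + 3464/16815 = -12671/5605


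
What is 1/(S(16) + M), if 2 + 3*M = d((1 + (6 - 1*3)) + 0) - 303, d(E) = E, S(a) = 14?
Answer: -3/259 ≈ -0.011583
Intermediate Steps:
M = -301/3 (M = -⅔ + (((1 + (6 - 1*3)) + 0) - 303)/3 = -⅔ + (((1 + (6 - 3)) + 0) - 303)/3 = -⅔ + (((1 + 3) + 0) - 303)/3 = -⅔ + ((4 + 0) - 303)/3 = -⅔ + (4 - 303)/3 = -⅔ + (⅓)*(-299) = -⅔ - 299/3 = -301/3 ≈ -100.33)
1/(S(16) + M) = 1/(14 - 301/3) = 1/(-259/3) = -3/259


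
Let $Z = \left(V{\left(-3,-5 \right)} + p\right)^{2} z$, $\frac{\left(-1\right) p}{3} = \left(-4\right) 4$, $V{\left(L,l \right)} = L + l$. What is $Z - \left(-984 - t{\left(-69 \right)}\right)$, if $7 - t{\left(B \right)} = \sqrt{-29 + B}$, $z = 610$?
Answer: $976991 - 7 i \sqrt{2} \approx 9.7699 \cdot 10^{5} - 9.8995 i$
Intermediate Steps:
$p = 48$ ($p = - 3 \left(\left(-4\right) 4\right) = \left(-3\right) \left(-16\right) = 48$)
$t{\left(B \right)} = 7 - \sqrt{-29 + B}$
$Z = 976000$ ($Z = \left(\left(-3 - 5\right) + 48\right)^{2} \cdot 610 = \left(-8 + 48\right)^{2} \cdot 610 = 40^{2} \cdot 610 = 1600 \cdot 610 = 976000$)
$Z - \left(-984 - t{\left(-69 \right)}\right) = 976000 - \left(-984 - \left(7 - \sqrt{-29 - 69}\right)\right) = 976000 - \left(-984 - \left(7 - \sqrt{-98}\right)\right) = 976000 - \left(-984 - \left(7 - 7 i \sqrt{2}\right)\right) = 976000 - \left(-991 + 7 i \sqrt{2}\right) = 976000 + \left(991 - 7 i \sqrt{2}\right) = 976991 - 7 i \sqrt{2}$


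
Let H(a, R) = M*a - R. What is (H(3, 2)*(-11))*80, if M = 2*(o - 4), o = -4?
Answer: 44000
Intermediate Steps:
M = -16 (M = 2*(-4 - 4) = 2*(-8) = -16)
H(a, R) = -R - 16*a (H(a, R) = -16*a - R = -R - 16*a)
(H(3, 2)*(-11))*80 = ((-1*2 - 16*3)*(-11))*80 = ((-2 - 48)*(-11))*80 = -50*(-11)*80 = 550*80 = 44000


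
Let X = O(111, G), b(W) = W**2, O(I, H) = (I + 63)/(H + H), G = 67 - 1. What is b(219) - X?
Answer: 1055113/22 ≈ 47960.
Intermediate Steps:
G = 66
O(I, H) = (63 + I)/(2*H) (O(I, H) = (63 + I)/((2*H)) = (63 + I)*(1/(2*H)) = (63 + I)/(2*H))
X = 29/22 (X = (1/2)*(63 + 111)/66 = (1/2)*(1/66)*174 = 29/22 ≈ 1.3182)
b(219) - X = 219**2 - 1*29/22 = 47961 - 29/22 = 1055113/22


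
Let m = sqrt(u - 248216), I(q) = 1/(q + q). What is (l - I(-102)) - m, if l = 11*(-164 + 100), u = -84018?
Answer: -143615/204 - I*sqrt(332234) ≈ -704.0 - 576.4*I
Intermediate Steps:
I(q) = 1/(2*q)
l = -704 (l = 11*(-64) = -704)
m = I*sqrt(332234) (m = sqrt(-84018 - 248216) = sqrt(-332234) = I*sqrt(332234) ≈ 576.4*I)
(l - I(-102)) - m = (-704 - 1/(2*(-102))) - I*sqrt(332234) = (-704 - (-1)/(2*102)) - I*sqrt(332234) = (-704 - 1*(-1/204)) - I*sqrt(332234) = (-704 + 1/204) - I*sqrt(332234) = -143615/204 - I*sqrt(332234)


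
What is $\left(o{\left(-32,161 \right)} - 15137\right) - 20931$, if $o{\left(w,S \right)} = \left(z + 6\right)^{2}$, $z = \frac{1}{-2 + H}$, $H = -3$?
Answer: $- \frac{900859}{25} \approx -36034.0$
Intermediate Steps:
$z = - \frac{1}{5}$ ($z = \frac{1}{-2 - 3} = \frac{1}{-5} = - \frac{1}{5} \approx -0.2$)
$o{\left(w,S \right)} = \frac{841}{25}$ ($o{\left(w,S \right)} = \left(- \frac{1}{5} + 6\right)^{2} = \left(\frac{29}{5}\right)^{2} = \frac{841}{25}$)
$\left(o{\left(-32,161 \right)} - 15137\right) - 20931 = \left(\frac{841}{25} - 15137\right) - 20931 = - \frac{377584}{25} - 20931 = - \frac{900859}{25}$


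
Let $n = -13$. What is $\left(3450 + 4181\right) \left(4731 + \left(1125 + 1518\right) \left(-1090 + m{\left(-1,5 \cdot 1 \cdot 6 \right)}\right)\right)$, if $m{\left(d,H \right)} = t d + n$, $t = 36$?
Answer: $-22936084626$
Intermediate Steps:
$m{\left(d,H \right)} = -13 + 36 d$ ($m{\left(d,H \right)} = 36 d - 13 = -13 + 36 d$)
$\left(3450 + 4181\right) \left(4731 + \left(1125 + 1518\right) \left(-1090 + m{\left(-1,5 \cdot 1 \cdot 6 \right)}\right)\right) = \left(3450 + 4181\right) \left(4731 + \left(1125 + 1518\right) \left(-1090 + \left(-13 + 36 \left(-1\right)\right)\right)\right) = 7631 \left(4731 + 2643 \left(-1090 - 49\right)\right) = 7631 \left(4731 + 2643 \left(-1139\right)\right) = 7631 \left(4731 - 3010377\right) = 7631 \left(-3005646\right) = -22936084626$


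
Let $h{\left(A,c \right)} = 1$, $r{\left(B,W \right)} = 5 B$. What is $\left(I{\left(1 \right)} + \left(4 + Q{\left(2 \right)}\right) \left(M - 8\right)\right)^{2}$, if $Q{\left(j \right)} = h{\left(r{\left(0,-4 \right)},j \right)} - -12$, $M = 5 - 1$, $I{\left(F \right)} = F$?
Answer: $4489$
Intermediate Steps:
$M = 4$
$Q{\left(j \right)} = 13$ ($Q{\left(j \right)} = 1 - -12 = 1 + 12 = 13$)
$\left(I{\left(1 \right)} + \left(4 + Q{\left(2 \right)}\right) \left(M - 8\right)\right)^{2} = \left(1 + \left(4 + 13\right) \left(4 - 8\right)\right)^{2} = \left(1 + 17 \left(-4\right)\right)^{2} = \left(1 - 68\right)^{2} = \left(-67\right)^{2} = 4489$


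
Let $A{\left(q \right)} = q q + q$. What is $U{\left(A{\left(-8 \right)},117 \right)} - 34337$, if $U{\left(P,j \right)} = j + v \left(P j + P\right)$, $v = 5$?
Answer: $-1180$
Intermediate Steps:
$A{\left(q \right)} = q + q^{2}$ ($A{\left(q \right)} = q^{2} + q = q + q^{2}$)
$U{\left(P,j \right)} = j + 5 P + 5 P j$ ($U{\left(P,j \right)} = j + 5 \left(P j + P\right) = j + 5 \left(P + P j\right) = j + \left(5 P + 5 P j\right) = j + 5 P + 5 P j$)
$U{\left(A{\left(-8 \right)},117 \right)} - 34337 = \left(117 + 5 \left(- 8 \left(1 - 8\right)\right) + 5 \left(- 8 \left(1 - 8\right)\right) 117\right) - 34337 = \left(117 + 5 \left(\left(-8\right) \left(-7\right)\right) + 5 \left(\left(-8\right) \left(-7\right)\right) 117\right) - 34337 = \left(117 + 5 \cdot 56 + 5 \cdot 56 \cdot 117\right) - 34337 = \left(117 + 280 + 32760\right) - 34337 = 33157 - 34337 = -1180$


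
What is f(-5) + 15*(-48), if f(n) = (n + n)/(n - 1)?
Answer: -2155/3 ≈ -718.33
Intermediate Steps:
f(n) = 2*n/(-1 + n) (f(n) = (2*n)/(-1 + n) = 2*n/(-1 + n))
f(-5) + 15*(-48) = 2*(-5)/(-1 - 5) + 15*(-48) = 2*(-5)/(-6) - 720 = 2*(-5)*(-1/6) - 720 = 5/3 - 720 = -2155/3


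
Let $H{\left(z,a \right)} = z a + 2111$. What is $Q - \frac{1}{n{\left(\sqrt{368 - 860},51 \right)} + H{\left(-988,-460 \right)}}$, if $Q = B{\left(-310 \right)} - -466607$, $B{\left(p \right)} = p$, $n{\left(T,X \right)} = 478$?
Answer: $\frac{213129903492}{457069} \approx 4.663 \cdot 10^{5}$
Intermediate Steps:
$H{\left(z,a \right)} = 2111 + a z$ ($H{\left(z,a \right)} = a z + 2111 = 2111 + a z$)
$Q = 466297$ ($Q = -310 - -466607 = -310 + 466607 = 466297$)
$Q - \frac{1}{n{\left(\sqrt{368 - 860},51 \right)} + H{\left(-988,-460 \right)}} = 466297 - \frac{1}{478 + \left(2111 - -454480\right)} = 466297 - \frac{1}{478 + \left(2111 + 454480\right)} = 466297 - \frac{1}{478 + 456591} = 466297 - \frac{1}{457069} = \frac{213129903492}{457069}$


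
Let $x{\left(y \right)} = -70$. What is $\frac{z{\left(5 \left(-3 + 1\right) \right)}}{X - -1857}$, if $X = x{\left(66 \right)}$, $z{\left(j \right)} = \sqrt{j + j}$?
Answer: $\frac{2 i \sqrt{5}}{1787} \approx 0.0025026 i$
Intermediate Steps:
$z{\left(j \right)} = \sqrt{2} \sqrt{j}$ ($z{\left(j \right)} = \sqrt{2 j} = \sqrt{2} \sqrt{j}$)
$X = -70$
$\frac{z{\left(5 \left(-3 + 1\right) \right)}}{X - -1857} = \frac{\sqrt{2} \sqrt{5 \left(-3 + 1\right)}}{-70 - -1857} = \frac{\sqrt{2} \sqrt{5 \left(-2\right)}}{-70 + 1857} = \frac{\sqrt{2} \sqrt{-10}}{1787} = \sqrt{2} i \sqrt{10} \cdot \frac{1}{1787} = 2 i \sqrt{5} \cdot \frac{1}{1787} = \frac{2 i \sqrt{5}}{1787}$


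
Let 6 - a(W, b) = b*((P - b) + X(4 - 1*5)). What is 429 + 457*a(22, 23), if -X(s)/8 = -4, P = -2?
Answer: -70406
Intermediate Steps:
X(s) = 32 (X(s) = -8*(-4) = 32)
a(W, b) = 6 - b*(30 - b) (a(W, b) = 6 - b*((-2 - b) + 32) = 6 - b*(30 - b))
429 + 457*a(22, 23) = 429 + 457*(6 + 23² - 30*23) = 429 + 457*(6 + 529 - 690) = 429 + 457*(-155) = 429 - 70835 = -70406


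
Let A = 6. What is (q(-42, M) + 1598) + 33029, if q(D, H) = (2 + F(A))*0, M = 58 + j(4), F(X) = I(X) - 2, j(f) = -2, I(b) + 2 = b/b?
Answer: 34627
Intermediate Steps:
I(b) = -1 (I(b) = -2 + b/b = -2 + 1 = -1)
F(X) = -3 (F(X) = -1 - 2 = -3)
M = 56 (M = 58 - 2 = 56)
q(D, H) = 0 (q(D, H) = (2 - 3)*0 = -1*0 = 0)
(q(-42, M) + 1598) + 33029 = (0 + 1598) + 33029 = 1598 + 33029 = 34627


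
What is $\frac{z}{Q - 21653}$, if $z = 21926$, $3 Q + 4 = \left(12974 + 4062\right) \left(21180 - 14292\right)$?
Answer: $\frac{65778}{117279005} \approx 0.00056087$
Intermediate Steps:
$Q = \frac{117343964}{3}$ ($Q = - \frac{4}{3} + \frac{\left(12974 + 4062\right) \left(21180 - 14292\right)}{3} = - \frac{4}{3} + \frac{17036 \cdot 6888}{3} = - \frac{4}{3} + \frac{1}{3} \cdot 117343968 = - \frac{4}{3} + 39114656 = \frac{117343964}{3} \approx 3.9115 \cdot 10^{7}$)
$\frac{z}{Q - 21653} = \frac{21926}{\frac{117343964}{3} - 21653} = \frac{21926}{\frac{117279005}{3}} = 21926 \cdot \frac{3}{117279005} = \frac{65778}{117279005}$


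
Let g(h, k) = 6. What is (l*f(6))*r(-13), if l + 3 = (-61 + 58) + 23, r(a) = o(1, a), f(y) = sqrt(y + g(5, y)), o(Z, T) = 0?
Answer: 0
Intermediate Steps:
f(y) = sqrt(6 + y) (f(y) = sqrt(y + 6) = sqrt(6 + y))
r(a) = 0
l = 17 (l = -3 + ((-61 + 58) + 23) = -3 + (-3 + 23) = -3 + 20 = 17)
(l*f(6))*r(-13) = (17*sqrt(6 + 6))*0 = (17*sqrt(12))*0 = (17*(2*sqrt(3)))*0 = (34*sqrt(3))*0 = 0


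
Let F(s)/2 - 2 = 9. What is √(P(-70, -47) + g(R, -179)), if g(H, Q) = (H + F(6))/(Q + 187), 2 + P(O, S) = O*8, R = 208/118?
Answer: 3*I*√864881/118 ≈ 23.644*I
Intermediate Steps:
F(s) = 22 (F(s) = 4 + 2*9 = 4 + 18 = 22)
R = 104/59 (R = 208*(1/118) = 104/59 ≈ 1.7627)
P(O, S) = -2 + 8*O (P(O, S) = -2 + O*8 = -2 + 8*O)
g(H, Q) = (22 + H)/(187 + Q) (g(H, Q) = (H + 22)/(Q + 187) = (22 + H)/(187 + Q))
√(P(-70, -47) + g(R, -179)) = √((-2 + 8*(-70)) + (22 + 104/59)/(187 - 179)) = √((-2 - 560) + (1402/59)/8) = √(-562 + (⅛)*(1402/59)) = √(-562 + 701/236) = √(-131931/236) = 3*I*√864881/118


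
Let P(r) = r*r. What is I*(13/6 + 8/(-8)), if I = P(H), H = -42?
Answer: 2058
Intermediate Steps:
P(r) = r**2
I = 1764 (I = (-42)**2 = 1764)
I*(13/6 + 8/(-8)) = 1764*(13/6 + 8/(-8)) = 1764*(13*(1/6) + 8*(-1/8)) = 1764*(13/6 - 1) = 1764*(7/6) = 2058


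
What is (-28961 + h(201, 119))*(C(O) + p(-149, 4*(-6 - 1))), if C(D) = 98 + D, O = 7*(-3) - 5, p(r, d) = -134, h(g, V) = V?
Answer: 1788204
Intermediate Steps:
O = -26 (O = -21 - 5 = -26)
(-28961 + h(201, 119))*(C(O) + p(-149, 4*(-6 - 1))) = (-28961 + 119)*((98 - 26) - 134) = -28842*(72 - 134) = -28842*(-62) = 1788204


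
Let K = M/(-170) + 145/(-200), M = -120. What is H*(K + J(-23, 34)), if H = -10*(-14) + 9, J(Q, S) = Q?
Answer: -2332297/680 ≈ -3429.8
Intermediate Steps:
H = 149 (H = 140 + 9 = 149)
K = -13/680 (K = -120/(-170) + 145/(-200) = -120*(-1/170) + 145*(-1/200) = 12/17 - 29/40 = -13/680 ≈ -0.019118)
H*(K + J(-23, 34)) = 149*(-13/680 - 23) = 149*(-15653/680) = -2332297/680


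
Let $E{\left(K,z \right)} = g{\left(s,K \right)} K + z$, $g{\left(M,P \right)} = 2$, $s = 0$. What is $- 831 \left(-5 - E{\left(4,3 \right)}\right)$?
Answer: $13296$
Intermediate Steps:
$E{\left(K,z \right)} = z + 2 K$ ($E{\left(K,z \right)} = 2 K + z = z + 2 K$)
$- 831 \left(-5 - E{\left(4,3 \right)}\right) = - 831 \left(-5 - \left(3 + 2 \cdot 4\right)\right) = - 831 \left(-5 - \left(3 + 8\right)\right) = - 831 \left(-5 - 11\right) = \left(-831\right) \left(-16\right) = 13296$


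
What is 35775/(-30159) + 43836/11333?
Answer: 33948587/12658961 ≈ 2.6818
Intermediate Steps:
35775/(-30159) + 43836/11333 = 35775*(-1/30159) + 43836*(1/11333) = -1325/1117 + 43836/11333 = 33948587/12658961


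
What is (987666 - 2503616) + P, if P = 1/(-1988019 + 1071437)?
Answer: -1389492482901/916582 ≈ -1.5160e+6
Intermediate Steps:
P = -1/916582 (P = 1/(-916582) = -1/916582 ≈ -1.0910e-6)
(987666 - 2503616) + P = (987666 - 2503616) - 1/916582 = -1515950 - 1/916582 = -1389492482901/916582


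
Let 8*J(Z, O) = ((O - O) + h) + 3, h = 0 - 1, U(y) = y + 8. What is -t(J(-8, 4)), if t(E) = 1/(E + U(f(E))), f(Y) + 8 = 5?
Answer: -4/21 ≈ -0.19048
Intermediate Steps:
f(Y) = -3 (f(Y) = -8 + 5 = -3)
U(y) = 8 + y
h = -1
J(Z, O) = ¼ (J(Z, O) = (((O - O) - 1) + 3)/8 = ((0 - 1) + 3)/8 = (-1 + 3)/8 = (⅛)*2 = ¼)
t(E) = 1/(5 + E) (t(E) = 1/(E + (8 - 3)) = 1/(E + 5) = 1/(5 + E))
-t(J(-8, 4)) = -1/(5 + ¼) = -1/21/4 = -1*4/21 = -4/21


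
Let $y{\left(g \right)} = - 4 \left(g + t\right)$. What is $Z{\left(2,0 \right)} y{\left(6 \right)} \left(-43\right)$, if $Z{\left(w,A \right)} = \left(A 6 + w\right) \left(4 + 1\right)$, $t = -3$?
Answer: $5160$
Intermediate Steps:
$y{\left(g \right)} = 12 - 4 g$ ($y{\left(g \right)} = - 4 \left(g - 3\right) = - 4 \left(-3 + g\right) = 12 - 4 g$)
$Z{\left(w,A \right)} = 5 w + 30 A$ ($Z{\left(w,A \right)} = \left(6 A + w\right) 5 = \left(w + 6 A\right) 5 = 5 w + 30 A$)
$Z{\left(2,0 \right)} y{\left(6 \right)} \left(-43\right) = \left(5 \cdot 2 + 30 \cdot 0\right) \left(12 - 24\right) \left(-43\right) = \left(10 + 0\right) \left(12 - 24\right) \left(-43\right) = 10 \left(-12\right) \left(-43\right) = \left(-120\right) \left(-43\right) = 5160$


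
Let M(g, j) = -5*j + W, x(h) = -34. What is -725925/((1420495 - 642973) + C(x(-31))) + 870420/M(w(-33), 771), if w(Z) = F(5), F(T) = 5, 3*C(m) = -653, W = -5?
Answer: -101907496248/450059209 ≈ -226.43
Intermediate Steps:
C(m) = -653/3 (C(m) = (1/3)*(-653) = -653/3)
w(Z) = 5
M(g, j) = -5 - 5*j (M(g, j) = -5*j - 5 = -5 - 5*j)
-725925/((1420495 - 642973) + C(x(-31))) + 870420/M(w(-33), 771) = -725925/((1420495 - 642973) - 653/3) + 870420/(-5 - 5*771) = -725925/(777522 - 653/3) + 870420/(-5 - 3855) = -725925/2331913/3 + 870420/(-3860) = -725925*3/2331913 + 870420*(-1/3860) = -2177775/2331913 - 43521/193 = -101907496248/450059209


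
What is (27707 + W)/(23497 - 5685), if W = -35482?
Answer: -7775/17812 ≈ -0.43650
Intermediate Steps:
(27707 + W)/(23497 - 5685) = (27707 - 35482)/(23497 - 5685) = -7775/17812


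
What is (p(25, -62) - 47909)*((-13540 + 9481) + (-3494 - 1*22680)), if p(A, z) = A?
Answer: 1447676972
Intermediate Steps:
(p(25, -62) - 47909)*((-13540 + 9481) + (-3494 - 1*22680)) = (25 - 47909)*((-13540 + 9481) + (-3494 - 1*22680)) = -47884*(-4059 + (-3494 - 22680)) = -47884*(-4059 - 26174) = -47884*(-30233) = 1447676972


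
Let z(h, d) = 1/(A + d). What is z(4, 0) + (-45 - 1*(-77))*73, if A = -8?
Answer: 18687/8 ≈ 2335.9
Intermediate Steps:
z(h, d) = 1/(-8 + d)
z(4, 0) + (-45 - 1*(-77))*73 = 1/(-8 + 0) + (-45 - 1*(-77))*73 = 1/(-8) + (-45 + 77)*73 = -⅛ + 32*73 = -⅛ + 2336 = 18687/8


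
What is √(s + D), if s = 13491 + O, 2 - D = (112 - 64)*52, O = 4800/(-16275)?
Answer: √517823845/217 ≈ 104.87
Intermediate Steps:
O = -64/217 (O = 4800*(-1/16275) = -64/217 ≈ -0.29493)
D = -2494 (D = 2 - (112 - 64)*52 = 2 - 48*52 = 2 - 1*2496 = 2 - 2496 = -2494)
s = 2927483/217 (s = 13491 - 64/217 = 2927483/217 ≈ 13491.)
√(s + D) = √(2927483/217 - 2494) = √(2386285/217) = √517823845/217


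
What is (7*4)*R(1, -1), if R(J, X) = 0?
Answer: 0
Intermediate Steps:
(7*4)*R(1, -1) = (7*4)*0 = 28*0 = 0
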